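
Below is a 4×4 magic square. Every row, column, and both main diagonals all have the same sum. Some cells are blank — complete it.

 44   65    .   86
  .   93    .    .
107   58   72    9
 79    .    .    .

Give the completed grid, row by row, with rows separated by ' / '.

Row 3 is already complete: 107 + 58 + 72 + 9 = 246, so that is the magic constant.
Row 1: 44 + 65 + 86 + ? = 246, so (1,3) = 51.
The remaining cell in column 1 is (2,1) = 246 − 230 = 16.
From column 2, 246 − (65 + 93 + 58) gives (4,2) = 30.
From main diagonal, 246 − (44 + 93 + 72) gives (4,4) = 37.
From anti-diagonal, 246 − (86 + 58 + 79) gives (2,3) = 23.
Row 2 must total 246; the given cells sum to 132, so (2,4) = 114.
Row 4: 79 + 30 + 37 + ? = 246, so (4,3) = 100.

44 65 51 86 / 16 93 23 114 / 107 58 72 9 / 79 30 100 37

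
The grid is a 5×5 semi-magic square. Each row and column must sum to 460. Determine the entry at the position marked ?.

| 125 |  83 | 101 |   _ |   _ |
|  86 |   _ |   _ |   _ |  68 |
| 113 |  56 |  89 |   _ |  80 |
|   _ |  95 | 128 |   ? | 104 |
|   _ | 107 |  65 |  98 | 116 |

Row 3: 113 + 56 + 89 + 80 + ? = 460, so (3,4) = 122.
Using row 5: 107 + 65 + 98 + 116 + ? → (5,1) = 460 − 386 = 74.
Column 1 must total 460; the given cells sum to 398, so (4,1) = 62.
Column 2: 83 + 56 + 95 + 107 + ? = 460, so (2,2) = 119.
Column 3 must total 460; the given cells sum to 383, so (2,3) = 77.
The remaining cell in column 5 is (1,5) = 460 − 368 = 92.
Row 1: 125 + 83 + 101 + 92 + ? = 460, so (1,4) = 59.
From row 2, 460 − (86 + 119 + 77 + 68) gives (2,4) = 110.
Row 4: 62 + 95 + 128 + 104 + ? = 460, so (4,4) = 71.

71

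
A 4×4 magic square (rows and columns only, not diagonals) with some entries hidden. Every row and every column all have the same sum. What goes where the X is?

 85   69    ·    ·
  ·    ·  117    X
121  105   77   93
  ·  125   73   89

Row 3 is complete and sums to 396; that is the magic constant.
Row 4 must total 396; the given cells sum to 287, so (4,1) = 109.
The remaining cell in column 1 is (2,1) = 396 − 315 = 81.
Column 2 must total 396; the given cells sum to 299, so (2,2) = 97.
Column 3 must total 396; the given cells sum to 267, so (1,3) = 129.
Row 1 must total 396; the given cells sum to 283, so (1,4) = 113.
Row 2 must total 396; the given cells sum to 295, so (2,4) = 101.

101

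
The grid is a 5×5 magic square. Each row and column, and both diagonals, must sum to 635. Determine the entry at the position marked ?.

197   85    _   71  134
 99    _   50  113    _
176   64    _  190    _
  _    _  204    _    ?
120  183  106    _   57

155

From row 1, 635 − (197 + 85 + 71 + 134) gives (1,3) = 148.
Row 5 needs 635; the known cells sum to 466, so (5,4) = 169.
Column 1 must total 635; the given cells sum to 592, so (4,1) = 43.
Column 3: 148 + 50 + 204 + 106 + ? = 635, so (3,3) = 127.
Using column 4: 71 + 113 + 190 + 169 + ? → (4,4) = 635 − 543 = 92.
Main diagonal: 197 + 127 + 92 + 57 + ? = 635, so (2,2) = 162.
Anti-diagonal: 134 + 113 + 127 + 120 + ? = 635, so (4,2) = 141.
From row 2, 635 − (99 + 162 + 50 + 113) gives (2,5) = 211.
The remaining cell in row 3 is (3,5) = 635 − 557 = 78.
The remaining cell in row 4 is (4,5) = 635 − 480 = 155.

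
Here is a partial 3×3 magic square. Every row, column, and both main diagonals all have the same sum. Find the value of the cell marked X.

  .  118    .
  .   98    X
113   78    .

Column 2 is complete and sums to 294; that is the magic constant.
Row 3: 113 + 78 + ? = 294, so (3,3) = 103.
Main diagonal must total 294; the given cells sum to 201, so (1,1) = 93.
Anti-diagonal must total 294; the given cells sum to 211, so (1,3) = 83.
From column 1, 294 − (93 + 113) gives (2,1) = 88.
From column 3, 294 − (83 + 103) gives (2,3) = 108.

108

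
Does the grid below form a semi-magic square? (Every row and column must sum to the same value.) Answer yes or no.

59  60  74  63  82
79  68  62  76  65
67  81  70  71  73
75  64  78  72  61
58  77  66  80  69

No — column 3 sums to 350 but row 3 sums to 362.

Row 1: 59 + 60 + 74 + 63 + 82 = 338.
Row 2: 79 + 68 + 62 + 76 + 65 = 350.
Row 3: 67 + 81 + 70 + 71 + 73 = 362.
Row 4: 75 + 64 + 78 + 72 + 61 = 350.
Row 5: 58 + 77 + 66 + 80 + 69 = 350.
Column 1: 59 + 79 + 67 + 75 + 58 = 338.
Column 2: 60 + 68 + 81 + 64 + 77 = 350.
Column 3: 74 + 62 + 70 + 78 + 66 = 350.
Column 4: 63 + 76 + 71 + 72 + 80 = 362.
Column 5: 82 + 65 + 73 + 61 + 69 = 350.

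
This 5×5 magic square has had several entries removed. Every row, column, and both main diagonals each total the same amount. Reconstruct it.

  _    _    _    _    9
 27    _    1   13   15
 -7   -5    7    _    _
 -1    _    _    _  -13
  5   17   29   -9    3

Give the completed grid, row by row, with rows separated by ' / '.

21 33 -15 -3 9 / 27 -11 1 13 15 / -7 -5 7 19 31 / -1 11 23 25 -13 / 5 17 29 -9 3

Row 5 is already complete: 5 + 17 + 29 + -9 + 3 = 45, so that is the magic constant.
Using row 2: 27 + 1 + 13 + 15 + ? → (2,2) = 45 − 56 = -11.
Using column 1: 27 + (-7) + (-1) + 5 + ? → (1,1) = 45 − 24 = 21.
Column 5 must total 45; the given cells sum to 14, so (3,5) = 31.
Main diagonal: 21 + (-11) + 7 + 3 + ? = 45, so (4,4) = 25.
Anti-diagonal: 9 + 13 + 7 + 5 + ? = 45, so (4,2) = 11.
The remaining cell in row 3 is (3,4) = 45 − 26 = 19.
Using row 4: -1 + 11 + 25 + (-13) + ? → (4,3) = 45 − 22 = 23.
Using column 2: -11 + (-5) + 11 + 17 + ? → (1,2) = 45 − 12 = 33.
From column 3, 45 − (1 + 7 + 23 + 29) gives (1,3) = -15.
Column 4 must total 45; the given cells sum to 48, so (1,4) = -3.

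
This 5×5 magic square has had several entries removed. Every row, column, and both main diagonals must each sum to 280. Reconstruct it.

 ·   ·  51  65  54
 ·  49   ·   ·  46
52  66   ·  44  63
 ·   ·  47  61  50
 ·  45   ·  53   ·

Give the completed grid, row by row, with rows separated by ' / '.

From row 3, 280 − (52 + 66 + 44 + 63) gives (3,3) = 55.
Using column 4: 65 + 44 + 61 + 53 + ? → (2,4) = 280 − 223 = 57.
Using column 5: 54 + 46 + 63 + 50 + ? → (5,5) = 280 − 213 = 67.
Main diagonal must total 280; the given cells sum to 232, so (1,1) = 48.
Row 1 must total 280; the given cells sum to 218, so (1,2) = 62.
The remaining cell in column 2 is (4,2) = 280 − 222 = 58.
Anti-diagonal needs 280; the known cells sum to 224, so (5,1) = 56.
Row 4: 58 + 47 + 61 + 50 + ? = 280, so (4,1) = 64.
Row 5 needs 280; the known cells sum to 221, so (5,3) = 59.
Column 1 must total 280; the given cells sum to 220, so (2,1) = 60.
Column 3: 51 + 55 + 47 + 59 + ? = 280, so (2,3) = 68.

48 62 51 65 54 / 60 49 68 57 46 / 52 66 55 44 63 / 64 58 47 61 50 / 56 45 59 53 67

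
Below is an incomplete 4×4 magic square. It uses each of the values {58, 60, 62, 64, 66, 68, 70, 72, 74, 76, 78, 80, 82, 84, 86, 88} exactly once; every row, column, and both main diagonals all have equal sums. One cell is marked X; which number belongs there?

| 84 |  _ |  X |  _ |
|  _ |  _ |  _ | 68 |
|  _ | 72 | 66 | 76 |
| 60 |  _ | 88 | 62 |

64

The 16 entries sum to 1168, so each line sums to 1168/4 = 292.
Using row 3: 72 + 66 + 76 + ? → (3,1) = 292 − 214 = 78.
The remaining cell in row 4 is (4,2) = 292 − 210 = 82.
Column 1: 84 + 78 + 60 + ? = 292, so (2,1) = 70.
Column 4 needs 292; the known cells sum to 206, so (1,4) = 86.
Main diagonal needs 292; the known cells sum to 212, so (2,2) = 80.
From anti-diagonal, 292 − (86 + 72 + 60) gives (2,3) = 74.
Column 2: 80 + 72 + 82 + ? = 292, so (1,2) = 58.
Column 3 needs 292; the known cells sum to 228, so (1,3) = 64.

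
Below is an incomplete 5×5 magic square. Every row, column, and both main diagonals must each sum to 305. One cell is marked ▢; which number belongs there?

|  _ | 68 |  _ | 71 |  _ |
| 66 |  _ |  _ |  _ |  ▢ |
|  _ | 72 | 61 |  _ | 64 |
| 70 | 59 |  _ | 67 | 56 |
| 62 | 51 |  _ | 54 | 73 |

52

Row 4 needs 305; the known cells sum to 252, so (4,3) = 53.
Row 5 needs 305; the known cells sum to 240, so (5,3) = 65.
Using column 2: 68 + 72 + 59 + 51 + ? → (2,2) = 305 − 250 = 55.
Main diagonal must total 305; the given cells sum to 256, so (1,1) = 49.
Column 1: 49 + 66 + 70 + 62 + ? = 305, so (3,1) = 58.
From row 3, 305 − (58 + 72 + 61 + 64) gives (3,4) = 50.
From column 4, 305 − (71 + 50 + 67 + 54) gives (2,4) = 63.
Using anti-diagonal: 63 + 61 + 59 + 62 + ? → (1,5) = 305 − 245 = 60.
The remaining cell in row 1 is (1,3) = 305 − 248 = 57.
Using column 3: 57 + 61 + 53 + 65 + ? → (2,3) = 305 − 236 = 69.
The remaining cell in column 5 is (2,5) = 305 − 253 = 52.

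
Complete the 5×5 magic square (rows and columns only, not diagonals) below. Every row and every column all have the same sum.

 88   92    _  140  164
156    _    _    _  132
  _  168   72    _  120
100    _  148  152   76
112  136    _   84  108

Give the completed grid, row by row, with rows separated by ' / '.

88 92 116 140 164 / 156 80 104 128 132 / 144 168 72 96 120 / 100 124 148 152 76 / 112 136 160 84 108

Column 5 is already complete: 164 + 132 + 120 + 76 + 108 = 600, so that is the magic constant.
Row 1 must total 600; the given cells sum to 484, so (1,3) = 116.
The remaining cell in row 4 is (4,2) = 600 − 476 = 124.
The remaining cell in row 5 is (5,3) = 600 − 440 = 160.
Column 1 needs 600; the known cells sum to 456, so (3,1) = 144.
Column 2: 92 + 168 + 124 + 136 + ? = 600, so (2,2) = 80.
Column 3 needs 600; the known cells sum to 496, so (2,3) = 104.
The remaining cell in row 2 is (2,4) = 600 − 472 = 128.
Using row 3: 144 + 168 + 72 + 120 + ? → (3,4) = 600 − 504 = 96.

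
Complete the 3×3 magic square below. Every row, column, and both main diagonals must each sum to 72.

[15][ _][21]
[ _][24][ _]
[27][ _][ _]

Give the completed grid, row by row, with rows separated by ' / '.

15 36 21 / 30 24 18 / 27 12 33

The remaining cell in row 1 is (1,2) = 72 − 36 = 36.
From column 1, 72 − (15 + 27) gives (2,1) = 30.
Column 2: 36 + 24 + ? = 72, so (3,2) = 12.
From main diagonal, 72 − (15 + 24) gives (3,3) = 33.
Using row 2: 30 + 24 + ? → (2,3) = 72 − 54 = 18.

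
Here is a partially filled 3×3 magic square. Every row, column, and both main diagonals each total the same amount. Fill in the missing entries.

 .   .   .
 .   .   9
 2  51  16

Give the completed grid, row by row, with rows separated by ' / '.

30 -5 44 / 37 23 9 / 2 51 16

Row 3 is already complete: 2 + 51 + 16 = 69, so that is the magic constant.
The remaining cell in column 3 is (1,3) = 69 − 25 = 44.
Anti-diagonal: 44 + 2 + ? = 69, so (2,2) = 23.
From row 2, 69 − (23 + 9) gives (2,1) = 37.
Column 1: 37 + 2 + ? = 69, so (1,1) = 30.
Column 2 needs 69; the known cells sum to 74, so (1,2) = -5.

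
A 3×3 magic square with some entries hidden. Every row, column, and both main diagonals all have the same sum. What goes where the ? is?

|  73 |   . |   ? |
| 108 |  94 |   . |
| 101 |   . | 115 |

Column 1 is complete and sums to 282; that is the magic constant.
From row 2, 282 − (108 + 94) gives (2,3) = 80.
Row 3: 101 + 115 + ? = 282, so (3,2) = 66.
Using column 2: 94 + 66 + ? → (1,2) = 282 − 160 = 122.
Column 3 needs 282; the known cells sum to 195, so (1,3) = 87.

87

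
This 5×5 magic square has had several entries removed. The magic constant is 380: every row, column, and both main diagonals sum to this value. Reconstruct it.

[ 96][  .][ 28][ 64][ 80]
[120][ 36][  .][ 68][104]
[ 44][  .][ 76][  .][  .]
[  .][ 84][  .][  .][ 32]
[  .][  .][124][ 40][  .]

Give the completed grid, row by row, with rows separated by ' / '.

Row 1 needs 380; the known cells sum to 268, so (1,2) = 112.
From row 2, 380 − (120 + 36 + 68 + 104) gives (2,3) = 52.
From column 3, 380 − (28 + 52 + 76 + 124) gives (4,3) = 100.
The remaining cell in anti-diagonal is (5,1) = 380 − 308 = 72.
Column 1: 96 + 120 + 44 + 72 + ? = 380, so (4,1) = 48.
The remaining cell in row 4 is (4,4) = 380 − 264 = 116.
Column 4 needs 380; the known cells sum to 288, so (3,4) = 92.
From main diagonal, 380 − (96 + 36 + 76 + 116) gives (5,5) = 56.
From row 5, 380 − (72 + 124 + 40 + 56) gives (5,2) = 88.
From column 2, 380 − (112 + 36 + 84 + 88) gives (3,2) = 60.
From column 5, 380 − (80 + 104 + 32 + 56) gives (3,5) = 108.

96 112 28 64 80 / 120 36 52 68 104 / 44 60 76 92 108 / 48 84 100 116 32 / 72 88 124 40 56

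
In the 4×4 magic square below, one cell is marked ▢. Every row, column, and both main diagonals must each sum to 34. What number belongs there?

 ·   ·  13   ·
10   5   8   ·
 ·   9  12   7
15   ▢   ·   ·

Using row 2: 10 + 5 + 8 + ? → (2,4) = 34 − 23 = 11.
Row 3 needs 34; the known cells sum to 28, so (3,1) = 6.
Column 1 must total 34; the given cells sum to 31, so (1,1) = 3.
Column 3 needs 34; the known cells sum to 33, so (4,3) = 1.
Main diagonal must total 34; the given cells sum to 20, so (4,4) = 14.
Anti-diagonal must total 34; the given cells sum to 32, so (1,4) = 2.
Row 1 needs 34; the known cells sum to 18, so (1,2) = 16.
Row 4 needs 34; the known cells sum to 30, so (4,2) = 4.

4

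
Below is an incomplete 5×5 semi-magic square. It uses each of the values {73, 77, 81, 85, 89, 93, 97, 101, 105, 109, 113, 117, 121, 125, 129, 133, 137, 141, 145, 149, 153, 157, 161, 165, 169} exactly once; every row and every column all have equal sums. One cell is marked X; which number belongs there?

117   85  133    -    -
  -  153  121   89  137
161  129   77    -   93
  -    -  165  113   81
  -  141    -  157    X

The 25 entries sum to 3025, so each line sums to 3025/5 = 605.
Row 2 must total 605; the given cells sum to 500, so (2,1) = 105.
Using row 3: 161 + 129 + 77 + 93 + ? → (3,4) = 605 − 460 = 145.
The remaining cell in column 2 is (4,2) = 605 − 508 = 97.
Column 3 needs 605; the known cells sum to 496, so (5,3) = 109.
From column 4, 605 − (89 + 145 + 113 + 157) gives (1,4) = 101.
Row 1: 117 + 85 + 133 + 101 + ? = 605, so (1,5) = 169.
Row 4 needs 605; the known cells sum to 456, so (4,1) = 149.
Using column 1: 117 + 105 + 161 + 149 + ? → (5,1) = 605 − 532 = 73.
The remaining cell in column 5 is (5,5) = 605 − 480 = 125.

125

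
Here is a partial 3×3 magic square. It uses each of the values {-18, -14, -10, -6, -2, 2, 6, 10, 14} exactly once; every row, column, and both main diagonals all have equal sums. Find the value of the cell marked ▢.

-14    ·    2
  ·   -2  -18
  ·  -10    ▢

10

The 9 entries sum to -18, so each line sums to -18/3 = -6.
The remaining cell in row 1 is (1,2) = -6 − (-12) = 6.
Row 2: -2 + (-18) + ? = -6, so (2,1) = 14.
The remaining cell in column 1 is (3,1) = -6 − 0 = -6.
Column 3 needs -6; the known cells sum to -16, so (3,3) = 10.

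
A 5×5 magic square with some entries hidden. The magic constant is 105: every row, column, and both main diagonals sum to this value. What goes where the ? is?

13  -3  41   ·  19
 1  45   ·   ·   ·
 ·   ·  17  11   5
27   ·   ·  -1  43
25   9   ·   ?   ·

37

Row 1: 13 + (-3) + 41 + 19 + ? = 105, so (1,4) = 35.
Column 1 needs 105; the known cells sum to 66, so (3,1) = 39.
Main diagonal: 13 + 45 + 17 + (-1) + ? = 105, so (5,5) = 31.
Row 3: 39 + 17 + 11 + 5 + ? = 105, so (3,2) = 33.
The remaining cell in column 2 is (4,2) = 105 − 84 = 21.
From column 5, 105 − (19 + 5 + 43 + 31) gives (2,5) = 7.
Anti-diagonal must total 105; the given cells sum to 82, so (2,4) = 23.
The remaining cell in row 2 is (2,3) = 105 − 76 = 29.
From row 4, 105 − (27 + 21 + (-1) + 43) gives (4,3) = 15.
The remaining cell in column 3 is (5,3) = 105 − 102 = 3.
Column 4 needs 105; the known cells sum to 68, so (5,4) = 37.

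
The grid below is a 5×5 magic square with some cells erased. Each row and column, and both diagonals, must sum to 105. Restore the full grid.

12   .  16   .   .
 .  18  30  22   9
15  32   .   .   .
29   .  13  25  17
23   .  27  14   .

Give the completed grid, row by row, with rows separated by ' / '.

Row 2 needs 105; the known cells sum to 79, so (2,1) = 26.
Row 4 needs 105; the known cells sum to 84, so (4,2) = 21.
From column 3, 105 − (16 + 30 + 13 + 27) gives (3,3) = 19.
Main diagonal must total 105; the given cells sum to 74, so (5,5) = 31.
Using anti-diagonal: 22 + 19 + 21 + 23 + ? → (1,5) = 105 − 85 = 20.
The remaining cell in row 5 is (5,2) = 105 − 95 = 10.
Using column 2: 18 + 32 + 21 + 10 + ? → (1,2) = 105 − 81 = 24.
Column 5 must total 105; the given cells sum to 77, so (3,5) = 28.
The remaining cell in row 1 is (1,4) = 105 − 72 = 33.
Row 3 needs 105; the known cells sum to 94, so (3,4) = 11.

12 24 16 33 20 / 26 18 30 22 9 / 15 32 19 11 28 / 29 21 13 25 17 / 23 10 27 14 31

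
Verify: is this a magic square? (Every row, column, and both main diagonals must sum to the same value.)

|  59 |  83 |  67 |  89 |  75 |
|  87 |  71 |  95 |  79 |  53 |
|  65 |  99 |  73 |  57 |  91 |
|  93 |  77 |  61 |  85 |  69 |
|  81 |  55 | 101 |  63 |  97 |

Row 1: 59 + 83 + 67 + 89 + 75 = 373.
Row 2: 87 + 71 + 95 + 79 + 53 = 385.
Row 3: 65 + 99 + 73 + 57 + 91 = 385.
Row 4: 93 + 77 + 61 + 85 + 69 = 385.
Row 5: 81 + 55 + 101 + 63 + 97 = 397.
Column 1: 59 + 87 + 65 + 93 + 81 = 385.
Column 2: 83 + 71 + 99 + 77 + 55 = 385.
Column 3: 67 + 95 + 73 + 61 + 101 = 397.
Column 4: 89 + 79 + 57 + 85 + 63 = 373.
Column 5: 75 + 53 + 91 + 69 + 97 = 385.
Main diagonal: 59 + 71 + 73 + 85 + 97 = 385.
Anti-diagonal: 75 + 79 + 73 + 77 + 81 = 385.

No — column 2 sums to 385 but column 4 sums to 373.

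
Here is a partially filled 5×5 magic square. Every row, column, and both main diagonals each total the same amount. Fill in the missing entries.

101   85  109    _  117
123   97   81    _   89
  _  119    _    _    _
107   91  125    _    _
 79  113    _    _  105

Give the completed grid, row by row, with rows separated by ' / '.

Column 2 is already complete: 85 + 97 + 119 + 91 + 113 = 505, so that is the magic constant.
From row 1, 505 − (101 + 85 + 109 + 117) gives (1,4) = 93.
Row 2 must total 505; the given cells sum to 390, so (2,4) = 115.
Column 1 needs 505; the known cells sum to 410, so (3,1) = 95.
Using anti-diagonal: 117 + 115 + 91 + 79 + ? → (3,3) = 505 − 402 = 103.
Column 3: 109 + 81 + 103 + 125 + ? = 505, so (5,3) = 87.
Main diagonal: 101 + 97 + 103 + 105 + ? = 505, so (4,4) = 99.
The remaining cell in row 4 is (4,5) = 505 − 422 = 83.
From row 5, 505 − (79 + 113 + 87 + 105) gives (5,4) = 121.
Column 4: 93 + 115 + 99 + 121 + ? = 505, so (3,4) = 77.
From column 5, 505 − (117 + 89 + 83 + 105) gives (3,5) = 111.

101 85 109 93 117 / 123 97 81 115 89 / 95 119 103 77 111 / 107 91 125 99 83 / 79 113 87 121 105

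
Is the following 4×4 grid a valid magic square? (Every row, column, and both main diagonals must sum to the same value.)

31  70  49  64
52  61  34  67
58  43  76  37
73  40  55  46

Row 1: 31 + 70 + 49 + 64 = 214.
Row 2: 52 + 61 + 34 + 67 = 214.
Row 3: 58 + 43 + 76 + 37 = 214.
Row 4: 73 + 40 + 55 + 46 = 214.
Column 1: 31 + 52 + 58 + 73 = 214.
Column 2: 70 + 61 + 43 + 40 = 214.
Column 3: 49 + 34 + 76 + 55 = 214.
Column 4: 64 + 67 + 37 + 46 = 214.
Main diagonal: 31 + 61 + 76 + 46 = 214.
Anti-diagonal: 64 + 34 + 43 + 73 = 214.
All lines sum to 214.

Yes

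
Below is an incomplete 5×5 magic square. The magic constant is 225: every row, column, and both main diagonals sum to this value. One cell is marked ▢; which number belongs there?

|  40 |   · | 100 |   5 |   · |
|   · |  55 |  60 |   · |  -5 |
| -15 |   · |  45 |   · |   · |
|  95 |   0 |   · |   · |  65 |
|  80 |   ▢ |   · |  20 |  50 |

85

Column 1 needs 225; the known cells sum to 200, so (2,1) = 25.
Main diagonal needs 225; the known cells sum to 190, so (4,4) = 35.
Row 2: 25 + 55 + 60 + (-5) + ? = 225, so (2,4) = 90.
The remaining cell in row 4 is (4,3) = 225 − 195 = 30.
Column 3 needs 225; the known cells sum to 235, so (5,3) = -10.
The remaining cell in column 4 is (3,4) = 225 − 150 = 75.
Anti-diagonal needs 225; the known cells sum to 215, so (1,5) = 10.
Row 1 needs 225; the known cells sum to 155, so (1,2) = 70.
Row 5 needs 225; the known cells sum to 140, so (5,2) = 85.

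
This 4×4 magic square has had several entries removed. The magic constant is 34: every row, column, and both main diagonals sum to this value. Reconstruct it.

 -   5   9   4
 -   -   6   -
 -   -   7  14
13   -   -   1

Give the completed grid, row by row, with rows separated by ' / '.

The remaining cell in row 1 is (1,1) = 34 − 18 = 16.
Column 3 must total 34; the given cells sum to 22, so (4,3) = 12.
Column 4 must total 34; the given cells sum to 19, so (2,4) = 15.
Main diagonal must total 34; the given cells sum to 24, so (2,2) = 10.
Anti-diagonal needs 34; the known cells sum to 23, so (3,2) = 11.
Row 2: 10 + 6 + 15 + ? = 34, so (2,1) = 3.
The remaining cell in row 3 is (3,1) = 34 − 32 = 2.
The remaining cell in row 4 is (4,2) = 34 − 26 = 8.

16 5 9 4 / 3 10 6 15 / 2 11 7 14 / 13 8 12 1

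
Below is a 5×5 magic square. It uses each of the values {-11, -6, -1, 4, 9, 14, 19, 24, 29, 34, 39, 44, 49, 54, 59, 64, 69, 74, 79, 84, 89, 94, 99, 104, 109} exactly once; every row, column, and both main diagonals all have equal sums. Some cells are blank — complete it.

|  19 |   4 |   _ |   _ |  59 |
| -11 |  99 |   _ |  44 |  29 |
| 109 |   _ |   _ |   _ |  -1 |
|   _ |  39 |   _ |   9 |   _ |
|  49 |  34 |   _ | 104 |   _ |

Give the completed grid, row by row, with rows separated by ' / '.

The 25 entries sum to 1225, so each line sums to 1225/5 = 245.
Row 2: -11 + 99 + 44 + 29 + ? = 245, so (2,3) = 84.
Column 1 needs 245; the known cells sum to 166, so (4,1) = 79.
From column 2, 245 − (4 + 99 + 39 + 34) gives (3,2) = 69.
The remaining cell in anti-diagonal is (3,3) = 245 − 191 = 54.
Using row 3: 109 + 69 + 54 + (-1) + ? → (3,4) = 245 − 231 = 14.
Column 4 must total 245; the given cells sum to 171, so (1,4) = 74.
From main diagonal, 245 − (19 + 99 + 54 + 9) gives (5,5) = 64.
Row 1: 19 + 4 + 74 + 59 + ? = 245, so (1,3) = 89.
From row 5, 245 − (49 + 34 + 104 + 64) gives (5,3) = -6.
The remaining cell in column 3 is (4,3) = 245 − 221 = 24.
From column 5, 245 − (59 + 29 + (-1) + 64) gives (4,5) = 94.

19 4 89 74 59 / -11 99 84 44 29 / 109 69 54 14 -1 / 79 39 24 9 94 / 49 34 -6 104 64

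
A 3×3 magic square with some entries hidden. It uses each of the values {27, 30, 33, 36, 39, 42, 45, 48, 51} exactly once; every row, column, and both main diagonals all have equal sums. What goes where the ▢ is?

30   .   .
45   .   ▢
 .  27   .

The 9 entries sum to 351, so each line sums to 351/3 = 117.
Using column 1: 30 + 45 + ? → (3,1) = 117 − 75 = 42.
Row 3 must total 117; the given cells sum to 69, so (3,3) = 48.
Using main diagonal: 30 + 48 + ? → (2,2) = 117 − 78 = 39.
Using anti-diagonal: 39 + 42 + ? → (1,3) = 117 − 81 = 36.
From row 1, 117 − (30 + 36) gives (1,2) = 51.
From row 2, 117 − (45 + 39) gives (2,3) = 33.

33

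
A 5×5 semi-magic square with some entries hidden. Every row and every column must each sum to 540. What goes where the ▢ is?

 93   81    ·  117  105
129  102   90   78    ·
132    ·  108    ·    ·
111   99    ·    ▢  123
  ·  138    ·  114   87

135

From row 1, 540 − (93 + 81 + 117 + 105) gives (1,3) = 144.
Row 2 must total 540; the given cells sum to 399, so (2,5) = 141.
Column 1 needs 540; the known cells sum to 465, so (5,1) = 75.
Column 2 needs 540; the known cells sum to 420, so (3,2) = 120.
Column 5 must total 540; the given cells sum to 456, so (3,5) = 84.
Row 3: 132 + 120 + 108 + 84 + ? = 540, so (3,4) = 96.
Using row 5: 75 + 138 + 114 + 87 + ? → (5,3) = 540 − 414 = 126.
The remaining cell in column 3 is (4,3) = 540 − 468 = 72.
Column 4: 117 + 78 + 96 + 114 + ? = 540, so (4,4) = 135.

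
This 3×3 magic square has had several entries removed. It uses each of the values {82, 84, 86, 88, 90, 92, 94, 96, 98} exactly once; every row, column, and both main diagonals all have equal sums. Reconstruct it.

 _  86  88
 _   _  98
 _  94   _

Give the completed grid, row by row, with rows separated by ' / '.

96 86 88 / 82 90 98 / 92 94 84

The 9 entries sum to 810, so each line sums to 810/3 = 270.
From row 1, 270 − (86 + 88) gives (1,1) = 96.
From column 2, 270 − (86 + 94) gives (2,2) = 90.
The remaining cell in column 3 is (3,3) = 270 − 186 = 84.
Anti-diagonal needs 270; the known cells sum to 178, so (3,1) = 92.
Using row 2: 90 + 98 + ? → (2,1) = 270 − 188 = 82.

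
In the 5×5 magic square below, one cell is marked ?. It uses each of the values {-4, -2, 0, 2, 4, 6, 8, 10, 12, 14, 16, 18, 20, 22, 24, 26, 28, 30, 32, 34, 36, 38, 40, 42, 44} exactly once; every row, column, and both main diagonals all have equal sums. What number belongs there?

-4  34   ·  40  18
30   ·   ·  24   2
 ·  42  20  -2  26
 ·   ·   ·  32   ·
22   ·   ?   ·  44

The 25 entries sum to 500, so each line sums to 500/5 = 100.
Row 1 needs 100; the known cells sum to 88, so (1,3) = 12.
Using row 3: 42 + 20 + (-2) + 26 + ? → (3,1) = 100 − 86 = 14.
Column 1: -4 + 30 + 14 + 22 + ? = 100, so (4,1) = 38.
Column 4 must total 100; the given cells sum to 94, so (5,4) = 6.
The remaining cell in column 5 is (4,5) = 100 − 90 = 10.
Main diagonal must total 100; the given cells sum to 92, so (2,2) = 8.
Anti-diagonal needs 100; the known cells sum to 84, so (4,2) = 16.
Row 2: 30 + 8 + 24 + 2 + ? = 100, so (2,3) = 36.
Row 4: 38 + 16 + 32 + 10 + ? = 100, so (4,3) = 4.
Using column 2: 34 + 8 + 42 + 16 + ? → (5,2) = 100 − 100 = 0.
Column 3 needs 100; the known cells sum to 72, so (5,3) = 28.

28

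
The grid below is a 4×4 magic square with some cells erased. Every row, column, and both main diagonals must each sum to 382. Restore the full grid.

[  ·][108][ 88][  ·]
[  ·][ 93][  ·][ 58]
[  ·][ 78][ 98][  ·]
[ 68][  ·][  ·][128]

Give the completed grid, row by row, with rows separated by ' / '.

63 108 88 123 / 118 93 113 58 / 133 78 98 73 / 68 103 83 128

Column 2 needs 382; the known cells sum to 279, so (4,2) = 103.
Main diagonal must total 382; the given cells sum to 319, so (1,1) = 63.
From row 1, 382 − (63 + 108 + 88) gives (1,4) = 123.
From row 4, 382 − (68 + 103 + 128) gives (4,3) = 83.
Using column 3: 88 + 98 + 83 + ? → (2,3) = 382 − 269 = 113.
Column 4: 123 + 58 + 128 + ? = 382, so (3,4) = 73.
Row 2 must total 382; the given cells sum to 264, so (2,1) = 118.
Row 3: 78 + 98 + 73 + ? = 382, so (3,1) = 133.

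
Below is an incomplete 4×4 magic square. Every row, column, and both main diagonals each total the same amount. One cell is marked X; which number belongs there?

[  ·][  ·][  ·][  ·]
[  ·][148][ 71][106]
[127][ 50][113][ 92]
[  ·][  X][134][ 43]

85

Row 3 is complete and sums to 382; that is the magic constant.
Using row 2: 148 + 71 + 106 + ? → (2,1) = 382 − 325 = 57.
From column 3, 382 − (71 + 113 + 134) gives (1,3) = 64.
Column 4 must total 382; the given cells sum to 241, so (1,4) = 141.
Using main diagonal: 148 + 113 + 43 + ? → (1,1) = 382 − 304 = 78.
Anti-diagonal needs 382; the known cells sum to 262, so (4,1) = 120.
Row 1 needs 382; the known cells sum to 283, so (1,2) = 99.
Row 4 must total 382; the given cells sum to 297, so (4,2) = 85.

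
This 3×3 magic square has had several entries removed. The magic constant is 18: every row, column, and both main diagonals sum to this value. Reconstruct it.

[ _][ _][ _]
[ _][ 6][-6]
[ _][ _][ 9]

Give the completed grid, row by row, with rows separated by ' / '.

Row 2 needs 18; the known cells sum to 0, so (2,1) = 18.
Column 3 must total 18; the given cells sum to 3, so (1,3) = 15.
Main diagonal: 6 + 9 + ? = 18, so (1,1) = 3.
The remaining cell in anti-diagonal is (3,1) = 18 − 21 = -3.
From row 1, 18 − (3 + 15) gives (1,2) = 0.
Row 3 must total 18; the given cells sum to 6, so (3,2) = 12.

3 0 15 / 18 6 -6 / -3 12 9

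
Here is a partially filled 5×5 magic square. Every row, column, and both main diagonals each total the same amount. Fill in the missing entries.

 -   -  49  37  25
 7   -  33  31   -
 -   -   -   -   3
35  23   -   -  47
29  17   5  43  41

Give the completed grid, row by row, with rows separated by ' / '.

13 11 49 37 25 / 7 45 33 31 19 / 51 39 27 15 3 / 35 23 21 9 47 / 29 17 5 43 41

Row 5 is already complete: 29 + 17 + 5 + 43 + 41 = 135, so that is the magic constant.
Column 5 needs 135; the known cells sum to 116, so (2,5) = 19.
From anti-diagonal, 135 − (25 + 31 + 23 + 29) gives (3,3) = 27.
From row 2, 135 − (7 + 33 + 31 + 19) gives (2,2) = 45.
The remaining cell in column 3 is (4,3) = 135 − 114 = 21.
From row 4, 135 − (35 + 23 + 21 + 47) gives (4,4) = 9.
Column 4 needs 135; the known cells sum to 120, so (3,4) = 15.
Main diagonal must total 135; the given cells sum to 122, so (1,1) = 13.
Using row 1: 13 + 49 + 37 + 25 + ? → (1,2) = 135 − 124 = 11.
Column 1: 13 + 7 + 35 + 29 + ? = 135, so (3,1) = 51.
From column 2, 135 − (11 + 45 + 23 + 17) gives (3,2) = 39.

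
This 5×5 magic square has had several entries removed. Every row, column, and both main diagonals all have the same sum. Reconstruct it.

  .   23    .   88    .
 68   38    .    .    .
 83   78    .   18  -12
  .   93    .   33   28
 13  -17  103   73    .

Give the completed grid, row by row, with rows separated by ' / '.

Column 2 is already complete: 23 + 38 + 78 + 93 + -17 = 215, so that is the magic constant.
From row 3, 215 − (83 + 78 + 18 + (-12)) gives (3,3) = 48.
Row 5 must total 215; the given cells sum to 172, so (5,5) = 43.
Column 4: 88 + 18 + 33 + 73 + ? = 215, so (2,4) = 3.
Main diagonal must total 215; the given cells sum to 162, so (1,1) = 53.
Anti-diagonal: 3 + 48 + 93 + 13 + ? = 215, so (1,5) = 58.
Row 1 must total 215; the given cells sum to 222, so (1,3) = -7.
Using column 1: 53 + 68 + 83 + 13 + ? → (4,1) = 215 − 217 = -2.
Column 5 needs 215; the known cells sum to 117, so (2,5) = 98.
The remaining cell in row 2 is (2,3) = 215 − 207 = 8.
From row 4, 215 − (-2 + 93 + 33 + 28) gives (4,3) = 63.

53 23 -7 88 58 / 68 38 8 3 98 / 83 78 48 18 -12 / -2 93 63 33 28 / 13 -17 103 73 43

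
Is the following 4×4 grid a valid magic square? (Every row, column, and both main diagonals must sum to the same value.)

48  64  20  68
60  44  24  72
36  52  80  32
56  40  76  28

Row 1: 48 + 64 + 20 + 68 = 200.
Row 2: 60 + 44 + 24 + 72 = 200.
Row 3: 36 + 52 + 80 + 32 = 200.
Row 4: 56 + 40 + 76 + 28 = 200.
Column 1: 48 + 60 + 36 + 56 = 200.
Column 2: 64 + 44 + 52 + 40 = 200.
Column 3: 20 + 24 + 80 + 76 = 200.
Column 4: 68 + 72 + 32 + 28 = 200.
Main diagonal: 48 + 44 + 80 + 28 = 200.
Anti-diagonal: 68 + 24 + 52 + 56 = 200.
All lines sum to 200.

Yes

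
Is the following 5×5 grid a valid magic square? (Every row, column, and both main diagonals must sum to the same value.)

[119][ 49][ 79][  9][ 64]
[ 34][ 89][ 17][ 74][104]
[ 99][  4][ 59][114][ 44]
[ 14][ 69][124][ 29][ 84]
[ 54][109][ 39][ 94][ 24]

No — row 4 sums to 320 but column 3 sums to 318.

Row 1: 119 + 49 + 79 + 9 + 64 = 320.
Row 2: 34 + 89 + 17 + 74 + 104 = 318.
Row 3: 99 + 4 + 59 + 114 + 44 = 320.
Row 4: 14 + 69 + 124 + 29 + 84 = 320.
Row 5: 54 + 109 + 39 + 94 + 24 = 320.
Column 1: 119 + 34 + 99 + 14 + 54 = 320.
Column 2: 49 + 89 + 4 + 69 + 109 = 320.
Column 3: 79 + 17 + 59 + 124 + 39 = 318.
Column 4: 9 + 74 + 114 + 29 + 94 = 320.
Column 5: 64 + 104 + 44 + 84 + 24 = 320.
Main diagonal: 119 + 89 + 59 + 29 + 24 = 320.
Anti-diagonal: 64 + 74 + 59 + 69 + 54 = 320.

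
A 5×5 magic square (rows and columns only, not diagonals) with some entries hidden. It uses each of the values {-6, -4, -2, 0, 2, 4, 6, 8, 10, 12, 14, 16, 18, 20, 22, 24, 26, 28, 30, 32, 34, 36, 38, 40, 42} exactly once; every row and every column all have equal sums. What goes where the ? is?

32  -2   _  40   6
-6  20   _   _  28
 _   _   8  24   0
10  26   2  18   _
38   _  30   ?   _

The 25 entries sum to 450, so each line sums to 450/5 = 90.
Row 1 needs 90; the known cells sum to 76, so (1,3) = 14.
Row 4: 10 + 26 + 2 + 18 + ? = 90, so (4,5) = 34.
Column 1 needs 90; the known cells sum to 74, so (3,1) = 16.
From column 3, 90 − (14 + 8 + 2 + 30) gives (2,3) = 36.
Column 5 needs 90; the known cells sum to 68, so (5,5) = 22.
Row 2 needs 90; the known cells sum to 78, so (2,4) = 12.
From row 3, 90 − (16 + 8 + 24 + 0) gives (3,2) = 42.
Using column 2: -2 + 20 + 42 + 26 + ? → (5,2) = 90 − 86 = 4.
Column 4: 40 + 12 + 24 + 18 + ? = 90, so (5,4) = -4.

-4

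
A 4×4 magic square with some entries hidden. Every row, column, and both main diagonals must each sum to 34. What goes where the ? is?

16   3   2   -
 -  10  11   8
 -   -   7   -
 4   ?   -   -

Row 1: 16 + 3 + 2 + ? = 34, so (1,4) = 13.
From row 2, 34 − (10 + 11 + 8) gives (2,1) = 5.
Column 1 needs 34; the known cells sum to 25, so (3,1) = 9.
Using column 3: 2 + 11 + 7 + ? → (4,3) = 34 − 20 = 14.
Main diagonal: 16 + 10 + 7 + ? = 34, so (4,4) = 1.
Anti-diagonal: 13 + 11 + 4 + ? = 34, so (3,2) = 6.
The remaining cell in row 3 is (3,4) = 34 − 22 = 12.
Row 4: 4 + 14 + 1 + ? = 34, so (4,2) = 15.

15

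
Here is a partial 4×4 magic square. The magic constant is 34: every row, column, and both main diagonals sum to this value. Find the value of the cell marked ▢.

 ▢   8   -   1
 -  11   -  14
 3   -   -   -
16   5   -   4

Row 4 needs 34; the known cells sum to 25, so (4,3) = 9.
Column 2: 8 + 11 + 5 + ? = 34, so (3,2) = 10.
Using column 4: 1 + 14 + 4 + ? → (3,4) = 34 − 19 = 15.
Anti-diagonal needs 34; the known cells sum to 27, so (2,3) = 7.
Row 2 needs 34; the known cells sum to 32, so (2,1) = 2.
The remaining cell in row 3 is (3,3) = 34 − 28 = 6.
The remaining cell in column 1 is (1,1) = 34 − 21 = 13.

13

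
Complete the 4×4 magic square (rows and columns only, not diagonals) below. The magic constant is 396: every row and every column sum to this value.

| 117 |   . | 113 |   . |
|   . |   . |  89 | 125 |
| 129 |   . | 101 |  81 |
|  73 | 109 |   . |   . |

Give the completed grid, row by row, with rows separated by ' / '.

117 97 113 69 / 77 105 89 125 / 129 85 101 81 / 73 109 93 121

Using row 3: 129 + 101 + 81 + ? → (3,2) = 396 − 311 = 85.
The remaining cell in column 1 is (2,1) = 396 − 319 = 77.
Column 3: 113 + 89 + 101 + ? = 396, so (4,3) = 93.
Row 2 must total 396; the given cells sum to 291, so (2,2) = 105.
Row 4 must total 396; the given cells sum to 275, so (4,4) = 121.
The remaining cell in column 2 is (1,2) = 396 − 299 = 97.
Column 4 must total 396; the given cells sum to 327, so (1,4) = 69.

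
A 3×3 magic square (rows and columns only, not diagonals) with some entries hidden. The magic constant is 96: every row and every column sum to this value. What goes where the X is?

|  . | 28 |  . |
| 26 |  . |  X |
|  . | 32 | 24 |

34

Using row 3: 32 + 24 + ? → (3,1) = 96 − 56 = 40.
Column 1 must total 96; the given cells sum to 66, so (1,1) = 30.
Using column 2: 28 + 32 + ? → (2,2) = 96 − 60 = 36.
The remaining cell in row 1 is (1,3) = 96 − 58 = 38.
Using row 2: 26 + 36 + ? → (2,3) = 96 − 62 = 34.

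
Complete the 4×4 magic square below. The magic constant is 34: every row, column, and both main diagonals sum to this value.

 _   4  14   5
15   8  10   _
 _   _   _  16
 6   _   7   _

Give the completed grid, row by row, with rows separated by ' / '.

11 4 14 5 / 15 8 10 1 / 2 13 3 16 / 6 9 7 12

Row 1: 4 + 14 + 5 + ? = 34, so (1,1) = 11.
From row 2, 34 − (15 + 8 + 10) gives (2,4) = 1.
From column 1, 34 − (11 + 15 + 6) gives (3,1) = 2.
Using column 3: 14 + 10 + 7 + ? → (3,3) = 34 − 31 = 3.
Using column 4: 5 + 1 + 16 + ? → (4,4) = 34 − 22 = 12.
Anti-diagonal must total 34; the given cells sum to 21, so (3,2) = 13.
From row 4, 34 − (6 + 7 + 12) gives (4,2) = 9.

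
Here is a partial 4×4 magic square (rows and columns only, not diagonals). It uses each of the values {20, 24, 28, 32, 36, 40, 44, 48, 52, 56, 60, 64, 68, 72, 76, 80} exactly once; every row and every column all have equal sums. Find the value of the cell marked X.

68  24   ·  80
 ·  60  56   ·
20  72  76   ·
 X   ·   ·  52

64

The 16 entries sum to 800, so each line sums to 800/4 = 200.
Row 1 needs 200; the known cells sum to 172, so (1,3) = 28.
Using row 3: 20 + 72 + 76 + ? → (3,4) = 200 − 168 = 32.
Using column 2: 24 + 60 + 72 + ? → (4,2) = 200 − 156 = 44.
Column 3 needs 200; the known cells sum to 160, so (4,3) = 40.
From column 4, 200 − (80 + 32 + 52) gives (2,4) = 36.
Using row 2: 60 + 56 + 36 + ? → (2,1) = 200 − 152 = 48.
The remaining cell in row 4 is (4,1) = 200 − 136 = 64.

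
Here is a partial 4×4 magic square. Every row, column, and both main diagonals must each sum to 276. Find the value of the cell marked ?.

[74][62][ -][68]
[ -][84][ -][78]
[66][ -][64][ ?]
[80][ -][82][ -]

The remaining cell in row 1 is (1,3) = 276 − 204 = 72.
The remaining cell in column 1 is (2,1) = 276 − 220 = 56.
Column 3 needs 276; the known cells sum to 218, so (2,3) = 58.
From main diagonal, 276 − (74 + 84 + 64) gives (4,4) = 54.
The remaining cell in anti-diagonal is (3,2) = 276 − 206 = 70.
Row 3 must total 276; the given cells sum to 200, so (3,4) = 76.

76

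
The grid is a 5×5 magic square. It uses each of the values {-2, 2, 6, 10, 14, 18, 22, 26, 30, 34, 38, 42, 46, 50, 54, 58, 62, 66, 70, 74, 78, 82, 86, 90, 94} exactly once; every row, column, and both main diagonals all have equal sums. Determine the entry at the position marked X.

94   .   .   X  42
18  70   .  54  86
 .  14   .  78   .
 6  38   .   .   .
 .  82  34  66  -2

The 25 entries sum to 1150, so each line sums to 1150/5 = 230.
From row 2, 230 − (18 + 70 + 54 + 86) gives (2,3) = 2.
The remaining cell in row 5 is (5,1) = 230 − 180 = 50.
Using column 1: 94 + 18 + 6 + 50 + ? → (3,1) = 230 − 168 = 62.
Using column 2: 70 + 14 + 38 + 82 + ? → (1,2) = 230 − 204 = 26.
Anti-diagonal needs 230; the known cells sum to 184, so (3,3) = 46.
The remaining cell in row 3 is (3,5) = 230 − 200 = 30.
Using column 5: 42 + 86 + 30 + (-2) + ? → (4,5) = 230 − 156 = 74.
From main diagonal, 230 − (94 + 70 + 46 + (-2)) gives (4,4) = 22.
Row 4 must total 230; the given cells sum to 140, so (4,3) = 90.
Column 3: 2 + 46 + 90 + 34 + ? = 230, so (1,3) = 58.
Using column 4: 54 + 78 + 22 + 66 + ? → (1,4) = 230 − 220 = 10.

10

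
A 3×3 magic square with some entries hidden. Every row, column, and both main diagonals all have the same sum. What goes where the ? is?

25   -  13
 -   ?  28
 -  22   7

16

Column 3 is complete and sums to 48; that is the magic constant.
Row 1 needs 48; the known cells sum to 38, so (1,2) = 10.
Using row 3: 22 + 7 + ? → (3,1) = 48 − 29 = 19.
From column 1, 48 − (25 + 19) gives (2,1) = 4.
Using column 2: 10 + 22 + ? → (2,2) = 48 − 32 = 16.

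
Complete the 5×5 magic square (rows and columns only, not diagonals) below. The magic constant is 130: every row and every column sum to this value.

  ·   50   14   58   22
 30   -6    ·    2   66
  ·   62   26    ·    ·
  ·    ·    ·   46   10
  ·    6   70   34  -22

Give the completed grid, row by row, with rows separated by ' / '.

Using row 1: 50 + 14 + 58 + 22 + ? → (1,1) = 130 − 144 = -14.
Row 2 must total 130; the given cells sum to 92, so (2,3) = 38.
From row 5, 130 − (6 + 70 + 34 + (-22)) gives (5,1) = 42.
From column 2, 130 − (50 + (-6) + 62 + 6) gives (4,2) = 18.
From column 3, 130 − (14 + 38 + 26 + 70) gives (4,3) = -18.
Column 4 must total 130; the given cells sum to 140, so (3,4) = -10.
Column 5 needs 130; the known cells sum to 76, so (3,5) = 54.
From row 3, 130 − (62 + 26 + (-10) + 54) gives (3,1) = -2.
Row 4 needs 130; the known cells sum to 56, so (4,1) = 74.

-14 50 14 58 22 / 30 -6 38 2 66 / -2 62 26 -10 54 / 74 18 -18 46 10 / 42 6 70 34 -22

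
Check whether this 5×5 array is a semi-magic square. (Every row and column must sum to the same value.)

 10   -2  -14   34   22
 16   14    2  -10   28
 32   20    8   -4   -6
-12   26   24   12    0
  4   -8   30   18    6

Yes

Row 1: 10 + (-2) + (-14) + 34 + 22 = 50.
Row 2: 16 + 14 + 2 + (-10) + 28 = 50.
Row 3: 32 + 20 + 8 + (-4) + (-6) = 50.
Row 4: -12 + 26 + 24 + 12 + 0 = 50.
Row 5: 4 + (-8) + 30 + 18 + 6 = 50.
Column 1: 10 + 16 + 32 + (-12) + 4 = 50.
Column 2: -2 + 14 + 20 + 26 + (-8) = 50.
Column 3: -14 + 2 + 8 + 24 + 30 = 50.
Column 4: 34 + (-10) + (-4) + 12 + 18 = 50.
Column 5: 22 + 28 + (-6) + 0 + 6 = 50.
All lines sum to 50.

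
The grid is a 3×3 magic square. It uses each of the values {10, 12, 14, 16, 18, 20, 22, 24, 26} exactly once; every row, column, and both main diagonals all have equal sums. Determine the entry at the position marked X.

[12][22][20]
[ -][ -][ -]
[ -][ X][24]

14

The 9 entries sum to 162, so each line sums to 162/3 = 54.
The remaining cell in column 3 is (2,3) = 54 − 44 = 10.
The remaining cell in main diagonal is (2,2) = 54 − 36 = 18.
The remaining cell in anti-diagonal is (3,1) = 54 − 38 = 16.
Row 2 must total 54; the given cells sum to 28, so (2,1) = 26.
From row 3, 54 − (16 + 24) gives (3,2) = 14.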